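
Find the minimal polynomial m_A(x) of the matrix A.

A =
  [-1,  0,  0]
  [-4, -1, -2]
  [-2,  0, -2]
x^2 + 3*x + 2

The characteristic polynomial is χ_A(x) = (x + 1)^2*(x + 2), so the eigenvalues are known. The minimal polynomial is
  m_A(x) = Π_λ (x − λ)^{k_λ}
where k_λ is the size of the *largest* Jordan block for λ (equivalently, the smallest k with (A − λI)^k v = 0 for every generalised eigenvector v of λ).

  λ = -2: largest Jordan block has size 1, contributing (x + 2)
  λ = -1: largest Jordan block has size 1, contributing (x + 1)

So m_A(x) = (x + 1)*(x + 2) = x^2 + 3*x + 2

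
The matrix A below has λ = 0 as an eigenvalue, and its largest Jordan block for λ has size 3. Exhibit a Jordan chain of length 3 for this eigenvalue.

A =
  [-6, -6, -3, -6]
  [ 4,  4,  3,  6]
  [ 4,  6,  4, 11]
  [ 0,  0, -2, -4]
A Jordan chain for λ = 0 of length 3:
v_1 = (6, -6, -8, 4)ᵀ
v_2 = (0, 0, -2, 0)ᵀ
v_3 = (1, -1, 0, 0)ᵀ

Let N = A − (0)·I. We want v_3 with N^3 v_3 = 0 but N^2 v_3 ≠ 0; then v_{j-1} := N · v_j for j = 3, …, 2.

Pick v_3 = (1, -1, 0, 0)ᵀ.
Then v_2 = N · v_3 = (0, 0, -2, 0)ᵀ.
Then v_1 = N · v_2 = (6, -6, -8, 4)ᵀ.

Sanity check: (A − (0)·I) v_1 = (0, 0, 0, 0)ᵀ = 0. ✓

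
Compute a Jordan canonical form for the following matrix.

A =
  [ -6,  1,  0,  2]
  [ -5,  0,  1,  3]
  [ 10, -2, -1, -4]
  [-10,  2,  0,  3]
J_3(-1) ⊕ J_1(-1)

The characteristic polynomial is
  det(x·I − A) = x^4 + 4*x^3 + 6*x^2 + 4*x + 1 = (x + 1)^4

Eigenvalues and multiplicities (the geometric multiplicity of λ is n − rank(A − λI), which equals the number of Jordan blocks for λ):
  λ = -1: algebraic multiplicity = 4, geometric multiplicity = 2

Determining the block sizes for each eigenvalue:
  λ = -1: with am = 4 and gm = 2, the partition is not yet determined (e.g. several partitions of 4 into 2 parts exist). Let N = A − (-1)·I. Computing rank(N^1) = 2, rank(N^2) = 1, rank(N^3) = 0; the number of blocks of size ≥ j is rank(N^{j−1}) − rank(N^j), giving [2, 1, 1]. So we have 1 block(s) of size 3, 1 block(s) of size 1 → block sizes [3, 1]

Assembling the blocks gives a Jordan form
J =
  [-1,  1,  0,  0]
  [ 0, -1,  1,  0]
  [ 0,  0, -1,  0]
  [ 0,  0,  0, -1]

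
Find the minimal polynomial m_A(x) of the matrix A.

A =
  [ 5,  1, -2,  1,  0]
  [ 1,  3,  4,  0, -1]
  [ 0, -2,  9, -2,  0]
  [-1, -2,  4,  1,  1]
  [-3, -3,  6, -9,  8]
x^3 - 16*x^2 + 85*x - 150

The characteristic polynomial is χ_A(x) = (x - 6)*(x - 5)^4, so the eigenvalues are known. The minimal polynomial is
  m_A(x) = Π_λ (x − λ)^{k_λ}
where k_λ is the size of the *largest* Jordan block for λ (equivalently, the smallest k with (A − λI)^k v = 0 for every generalised eigenvector v of λ).

  λ = 5: largest Jordan block has size 2, contributing (x − 5)^2
  λ = 6: largest Jordan block has size 1, contributing (x − 6)

So m_A(x) = (x - 6)*(x - 5)^2 = x^3 - 16*x^2 + 85*x - 150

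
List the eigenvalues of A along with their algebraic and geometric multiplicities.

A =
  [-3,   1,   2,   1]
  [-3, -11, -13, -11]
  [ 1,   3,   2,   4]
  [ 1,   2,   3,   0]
λ = -3: alg = 4, geom = 2

Step 1 — factor the characteristic polynomial to read off the algebraic multiplicities:
  χ_A(x) = (x + 3)^4

Step 2 — compute geometric multiplicities via the rank-nullity identity g(λ) = n − rank(A − λI):
  rank(A − (-3)·I) = 2, so dim ker(A − (-3)·I) = n − 2 = 2

Summary:
  λ = -3: algebraic multiplicity = 4, geometric multiplicity = 2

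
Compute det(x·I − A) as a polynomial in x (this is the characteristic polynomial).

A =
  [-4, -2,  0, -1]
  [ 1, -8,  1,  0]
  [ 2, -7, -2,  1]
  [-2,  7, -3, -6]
x^4 + 20*x^3 + 150*x^2 + 500*x + 625

Expanding det(x·I − A) (e.g. by cofactor expansion or by noting that A is similar to its Jordan form J, which has the same characteristic polynomial as A) gives
  χ_A(x) = x^4 + 20*x^3 + 150*x^2 + 500*x + 625
which factors as (x + 5)^4. The eigenvalues (with algebraic multiplicities) are λ = -5 with multiplicity 4.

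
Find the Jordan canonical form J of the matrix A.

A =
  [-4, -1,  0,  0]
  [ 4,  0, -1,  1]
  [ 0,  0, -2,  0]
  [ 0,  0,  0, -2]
J_3(-2) ⊕ J_1(-2)

The characteristic polynomial is
  det(x·I − A) = x^4 + 8*x^3 + 24*x^2 + 32*x + 16 = (x + 2)^4

Eigenvalues and multiplicities (the geometric multiplicity of λ is n − rank(A − λI), which equals the number of Jordan blocks for λ):
  λ = -2: algebraic multiplicity = 4, geometric multiplicity = 2

Determining the block sizes for each eigenvalue:
  λ = -2: with am = 4 and gm = 2, the partition is not yet determined (e.g. several partitions of 4 into 2 parts exist). Let N = A − (-2)·I. Computing rank(N^1) = 2, rank(N^2) = 1, rank(N^3) = 0; the number of blocks of size ≥ j is rank(N^{j−1}) − rank(N^j), giving [2, 1, 1]. So we have 1 block(s) of size 3, 1 block(s) of size 1 → block sizes [3, 1]

Assembling the blocks gives a Jordan form
J =
  [-2,  1,  0,  0]
  [ 0, -2,  1,  0]
  [ 0,  0, -2,  0]
  [ 0,  0,  0, -2]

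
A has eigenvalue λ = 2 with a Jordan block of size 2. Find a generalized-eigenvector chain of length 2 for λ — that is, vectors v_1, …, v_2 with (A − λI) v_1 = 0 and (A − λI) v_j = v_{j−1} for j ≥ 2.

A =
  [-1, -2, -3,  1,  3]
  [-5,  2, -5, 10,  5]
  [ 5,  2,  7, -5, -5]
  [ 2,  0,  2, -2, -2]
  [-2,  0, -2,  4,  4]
A Jordan chain for λ = 2 of length 2:
v_1 = (-3, -5, 5, 2, -2)ᵀ
v_2 = (1, 0, 0, 0, 0)ᵀ

Let N = A − (2)·I. We want v_2 with N^2 v_2 = 0 but N^1 v_2 ≠ 0; then v_{j-1} := N · v_j for j = 2, …, 2.

Pick v_2 = (1, 0, 0, 0, 0)ᵀ.
Then v_1 = N · v_2 = (-3, -5, 5, 2, -2)ᵀ.

Sanity check: (A − (2)·I) v_1 = (0, 0, 0, 0, 0)ᵀ = 0. ✓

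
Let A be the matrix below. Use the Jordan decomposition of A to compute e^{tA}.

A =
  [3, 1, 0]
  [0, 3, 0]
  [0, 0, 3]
e^{tA} =
  [exp(3*t), t*exp(3*t), 0]
  [0, exp(3*t), 0]
  [0, 0, exp(3*t)]

Strategy: write A = P · J · P⁻¹ where J is a Jordan canonical form, so e^{tA} = P · e^{tJ} · P⁻¹, and e^{tJ} can be computed block-by-block.

A has Jordan form
J =
  [3, 1, 0]
  [0, 3, 0]
  [0, 0, 3]
(up to reordering of blocks).

Per-block formulas:
  For a 2×2 Jordan block J_2(3): exp(t · J_2(3)) = e^(3t)·(I + t·N), where N is the 2×2 nilpotent shift.
  For a 1×1 block at λ = 3: exp(t · [3]) = [e^(3t)].

After assembling e^{tJ} and conjugating by P, we get:

e^{tA} =
  [exp(3*t), t*exp(3*t), 0]
  [0, exp(3*t), 0]
  [0, 0, exp(3*t)]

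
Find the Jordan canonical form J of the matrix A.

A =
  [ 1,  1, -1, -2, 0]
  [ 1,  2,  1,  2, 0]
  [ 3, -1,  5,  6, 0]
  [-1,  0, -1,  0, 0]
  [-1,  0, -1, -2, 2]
J_3(2) ⊕ J_1(2) ⊕ J_1(2)

The characteristic polynomial is
  det(x·I − A) = x^5 - 10*x^4 + 40*x^3 - 80*x^2 + 80*x - 32 = (x - 2)^5

Eigenvalues and multiplicities (the geometric multiplicity of λ is n − rank(A − λI), which equals the number of Jordan blocks for λ):
  λ = 2: algebraic multiplicity = 5, geometric multiplicity = 3

Determining the block sizes for each eigenvalue:
  λ = 2: with am = 5 and gm = 3, the partition is not yet determined (e.g. several partitions of 5 into 3 parts exist). Let N = A − (2)·I. Computing rank(N^1) = 2, rank(N^2) = 1, rank(N^3) = 0; the number of blocks of size ≥ j is rank(N^{j−1}) − rank(N^j), giving [3, 1, 1]. So we have 1 block(s) of size 3, 2 block(s) of size 1 → block sizes [3, 1, 1]

Assembling the blocks gives a Jordan form
J =
  [2, 1, 0, 0, 0]
  [0, 2, 1, 0, 0]
  [0, 0, 2, 0, 0]
  [0, 0, 0, 2, 0]
  [0, 0, 0, 0, 2]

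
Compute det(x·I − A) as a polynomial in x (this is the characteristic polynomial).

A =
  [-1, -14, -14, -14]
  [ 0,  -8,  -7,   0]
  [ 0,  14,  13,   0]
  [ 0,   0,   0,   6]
x^4 - 10*x^3 + 13*x^2 + 60*x + 36

Expanding det(x·I − A) (e.g. by cofactor expansion or by noting that A is similar to its Jordan form J, which has the same characteristic polynomial as A) gives
  χ_A(x) = x^4 - 10*x^3 + 13*x^2 + 60*x + 36
which factors as (x - 6)^2*(x + 1)^2. The eigenvalues (with algebraic multiplicities) are λ = -1 with multiplicity 2, λ = 6 with multiplicity 2.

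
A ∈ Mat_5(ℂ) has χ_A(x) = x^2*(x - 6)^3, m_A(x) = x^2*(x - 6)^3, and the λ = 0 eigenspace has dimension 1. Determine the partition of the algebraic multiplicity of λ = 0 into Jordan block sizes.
Block sizes for λ = 0: [2]

Step 1 — from the characteristic polynomial, algebraic multiplicity of λ = 0 is 2. From dim ker(A − (0)·I) = 1, there are exactly 1 Jordan blocks for λ = 0.
Step 2 — from the minimal polynomial, the factor (x − 0)^2 tells us the largest block for λ = 0 has size 2.
Step 3 — with total size 2, 1 blocks, and largest block 2, the block sizes (in nonincreasing order) are [2].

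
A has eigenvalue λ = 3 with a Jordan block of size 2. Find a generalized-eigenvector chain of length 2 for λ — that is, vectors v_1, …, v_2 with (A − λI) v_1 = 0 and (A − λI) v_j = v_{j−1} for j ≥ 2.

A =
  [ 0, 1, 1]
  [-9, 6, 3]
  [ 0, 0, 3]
A Jordan chain for λ = 3 of length 2:
v_1 = (-3, -9, 0)ᵀ
v_2 = (1, 0, 0)ᵀ

Let N = A − (3)·I. We want v_2 with N^2 v_2 = 0 but N^1 v_2 ≠ 0; then v_{j-1} := N · v_j for j = 2, …, 2.

Pick v_2 = (1, 0, 0)ᵀ.
Then v_1 = N · v_2 = (-3, -9, 0)ᵀ.

Sanity check: (A − (3)·I) v_1 = (0, 0, 0)ᵀ = 0. ✓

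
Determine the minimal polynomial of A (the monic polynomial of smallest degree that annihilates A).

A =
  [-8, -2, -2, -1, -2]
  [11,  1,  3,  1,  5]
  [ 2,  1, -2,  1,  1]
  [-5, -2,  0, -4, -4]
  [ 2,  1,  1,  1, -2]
x^3 + 9*x^2 + 27*x + 27

The characteristic polynomial is χ_A(x) = (x + 3)^5, so the eigenvalues are known. The minimal polynomial is
  m_A(x) = Π_λ (x − λ)^{k_λ}
where k_λ is the size of the *largest* Jordan block for λ (equivalently, the smallest k with (A − λI)^k v = 0 for every generalised eigenvector v of λ).

  λ = -3: largest Jordan block has size 3, contributing (x + 3)^3

So m_A(x) = (x + 3)^3 = x^3 + 9*x^2 + 27*x + 27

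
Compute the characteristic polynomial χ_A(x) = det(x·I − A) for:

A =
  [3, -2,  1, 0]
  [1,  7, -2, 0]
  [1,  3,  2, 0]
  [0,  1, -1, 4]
x^4 - 16*x^3 + 96*x^2 - 256*x + 256

Expanding det(x·I − A) (e.g. by cofactor expansion or by noting that A is similar to its Jordan form J, which has the same characteristic polynomial as A) gives
  χ_A(x) = x^4 - 16*x^3 + 96*x^2 - 256*x + 256
which factors as (x - 4)^4. The eigenvalues (with algebraic multiplicities) are λ = 4 with multiplicity 4.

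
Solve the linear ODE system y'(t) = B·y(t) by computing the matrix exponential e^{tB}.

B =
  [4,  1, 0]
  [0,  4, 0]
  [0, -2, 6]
e^{tB} =
  [exp(4*t), t*exp(4*t), 0]
  [0, exp(4*t), 0]
  [0, -exp(6*t) + exp(4*t), exp(6*t)]

Strategy: write B = P · J · P⁻¹ where J is a Jordan canonical form, so e^{tB} = P · e^{tJ} · P⁻¹, and e^{tJ} can be computed block-by-block.

B has Jordan form
J =
  [4, 1, 0]
  [0, 4, 0]
  [0, 0, 6]
(up to reordering of blocks).

Per-block formulas:
  For a 1×1 block at λ = 6: exp(t · [6]) = [e^(6t)].
  For a 2×2 Jordan block J_2(4): exp(t · J_2(4)) = e^(4t)·(I + t·N), where N is the 2×2 nilpotent shift.

After assembling e^{tJ} and conjugating by P, we get:

e^{tB} =
  [exp(4*t), t*exp(4*t), 0]
  [0, exp(4*t), 0]
  [0, -exp(6*t) + exp(4*t), exp(6*t)]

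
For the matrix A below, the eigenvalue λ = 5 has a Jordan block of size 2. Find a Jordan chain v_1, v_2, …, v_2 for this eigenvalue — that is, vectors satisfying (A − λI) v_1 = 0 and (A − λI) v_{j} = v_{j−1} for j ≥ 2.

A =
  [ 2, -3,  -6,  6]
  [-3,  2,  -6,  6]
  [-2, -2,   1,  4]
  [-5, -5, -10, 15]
A Jordan chain for λ = 5 of length 2:
v_1 = (-3, -3, -2, -5)ᵀ
v_2 = (1, 0, 0, 0)ᵀ

Let N = A − (5)·I. We want v_2 with N^2 v_2 = 0 but N^1 v_2 ≠ 0; then v_{j-1} := N · v_j for j = 2, …, 2.

Pick v_2 = (1, 0, 0, 0)ᵀ.
Then v_1 = N · v_2 = (-3, -3, -2, -5)ᵀ.

Sanity check: (A − (5)·I) v_1 = (0, 0, 0, 0)ᵀ = 0. ✓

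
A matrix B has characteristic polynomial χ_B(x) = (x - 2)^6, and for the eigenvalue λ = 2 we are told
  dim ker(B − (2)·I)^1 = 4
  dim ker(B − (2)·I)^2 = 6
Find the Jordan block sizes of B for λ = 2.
Block sizes for λ = 2: [2, 2, 1, 1]

From the dimensions of kernels of powers, the number of Jordan blocks of size at least j is d_j − d_{j−1} where d_j = dim ker(N^j) (with d_0 = 0). Computing the differences gives [4, 2].
The number of blocks of size exactly k is (#blocks of size ≥ k) − (#blocks of size ≥ k + 1), so the partition is: 2 block(s) of size 1, 2 block(s) of size 2.
In nonincreasing order the block sizes are [2, 2, 1, 1].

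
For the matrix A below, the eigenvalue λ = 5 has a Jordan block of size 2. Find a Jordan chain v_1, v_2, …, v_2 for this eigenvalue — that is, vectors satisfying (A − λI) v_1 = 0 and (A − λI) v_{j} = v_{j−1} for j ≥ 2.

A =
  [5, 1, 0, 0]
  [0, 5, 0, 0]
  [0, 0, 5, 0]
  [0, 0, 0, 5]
A Jordan chain for λ = 5 of length 2:
v_1 = (1, 0, 0, 0)ᵀ
v_2 = (0, 1, 0, 0)ᵀ

Let N = A − (5)·I. We want v_2 with N^2 v_2 = 0 but N^1 v_2 ≠ 0; then v_{j-1} := N · v_j for j = 2, …, 2.

Pick v_2 = (0, 1, 0, 0)ᵀ.
Then v_1 = N · v_2 = (1, 0, 0, 0)ᵀ.

Sanity check: (A − (5)·I) v_1 = (0, 0, 0, 0)ᵀ = 0. ✓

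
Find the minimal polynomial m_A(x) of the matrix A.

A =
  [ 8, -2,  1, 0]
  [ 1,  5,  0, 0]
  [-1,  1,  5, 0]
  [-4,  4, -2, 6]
x^3 - 18*x^2 + 108*x - 216

The characteristic polynomial is χ_A(x) = (x - 6)^4, so the eigenvalues are known. The minimal polynomial is
  m_A(x) = Π_λ (x − λ)^{k_λ}
where k_λ is the size of the *largest* Jordan block for λ (equivalently, the smallest k with (A − λI)^k v = 0 for every generalised eigenvector v of λ).

  λ = 6: largest Jordan block has size 3, contributing (x − 6)^3

So m_A(x) = (x - 6)^3 = x^3 - 18*x^2 + 108*x - 216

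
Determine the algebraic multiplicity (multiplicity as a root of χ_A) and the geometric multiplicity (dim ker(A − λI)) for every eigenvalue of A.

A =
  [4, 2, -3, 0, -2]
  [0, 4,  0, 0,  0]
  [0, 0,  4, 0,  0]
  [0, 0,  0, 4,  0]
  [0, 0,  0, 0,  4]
λ = 4: alg = 5, geom = 4

Step 1 — factor the characteristic polynomial to read off the algebraic multiplicities:
  χ_A(x) = (x - 4)^5

Step 2 — compute geometric multiplicities via the rank-nullity identity g(λ) = n − rank(A − λI):
  rank(A − (4)·I) = 1, so dim ker(A − (4)·I) = n − 1 = 4

Summary:
  λ = 4: algebraic multiplicity = 5, geometric multiplicity = 4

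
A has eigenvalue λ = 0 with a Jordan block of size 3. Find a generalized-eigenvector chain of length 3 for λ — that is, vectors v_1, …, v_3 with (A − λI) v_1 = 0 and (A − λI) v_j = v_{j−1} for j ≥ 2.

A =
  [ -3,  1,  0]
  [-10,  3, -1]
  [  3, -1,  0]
A Jordan chain for λ = 0 of length 3:
v_1 = (-1, -3, 1)ᵀ
v_2 = (-3, -10, 3)ᵀ
v_3 = (1, 0, 0)ᵀ

Let N = A − (0)·I. We want v_3 with N^3 v_3 = 0 but N^2 v_3 ≠ 0; then v_{j-1} := N · v_j for j = 3, …, 2.

Pick v_3 = (1, 0, 0)ᵀ.
Then v_2 = N · v_3 = (-3, -10, 3)ᵀ.
Then v_1 = N · v_2 = (-1, -3, 1)ᵀ.

Sanity check: (A − (0)·I) v_1 = (0, 0, 0)ᵀ = 0. ✓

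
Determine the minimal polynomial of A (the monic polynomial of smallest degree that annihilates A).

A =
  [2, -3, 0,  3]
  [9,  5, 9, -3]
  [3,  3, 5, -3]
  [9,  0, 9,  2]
x^2 - 7*x + 10

The characteristic polynomial is χ_A(x) = (x - 5)^2*(x - 2)^2, so the eigenvalues are known. The minimal polynomial is
  m_A(x) = Π_λ (x − λ)^{k_λ}
where k_λ is the size of the *largest* Jordan block for λ (equivalently, the smallest k with (A − λI)^k v = 0 for every generalised eigenvector v of λ).

  λ = 2: largest Jordan block has size 1, contributing (x − 2)
  λ = 5: largest Jordan block has size 1, contributing (x − 5)

So m_A(x) = (x - 5)*(x - 2) = x^2 - 7*x + 10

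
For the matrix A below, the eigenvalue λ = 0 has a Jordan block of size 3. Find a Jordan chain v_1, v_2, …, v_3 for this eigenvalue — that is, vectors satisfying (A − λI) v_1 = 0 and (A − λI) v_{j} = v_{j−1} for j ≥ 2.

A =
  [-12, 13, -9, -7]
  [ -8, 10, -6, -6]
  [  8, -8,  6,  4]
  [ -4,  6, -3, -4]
A Jordan chain for λ = 0 of length 3:
v_1 = (-4, -8, 0, -8)ᵀ
v_2 = (-12, -8, 8, -4)ᵀ
v_3 = (1, 0, 0, 0)ᵀ

Let N = A − (0)·I. We want v_3 with N^3 v_3 = 0 but N^2 v_3 ≠ 0; then v_{j-1} := N · v_j for j = 3, …, 2.

Pick v_3 = (1, 0, 0, 0)ᵀ.
Then v_2 = N · v_3 = (-12, -8, 8, -4)ᵀ.
Then v_1 = N · v_2 = (-4, -8, 0, -8)ᵀ.

Sanity check: (A − (0)·I) v_1 = (0, 0, 0, 0)ᵀ = 0. ✓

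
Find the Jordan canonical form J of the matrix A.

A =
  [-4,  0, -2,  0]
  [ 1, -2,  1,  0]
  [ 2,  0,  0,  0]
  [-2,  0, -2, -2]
J_2(-2) ⊕ J_1(-2) ⊕ J_1(-2)

The characteristic polynomial is
  det(x·I − A) = x^4 + 8*x^3 + 24*x^2 + 32*x + 16 = (x + 2)^4

Eigenvalues and multiplicities (the geometric multiplicity of λ is n − rank(A − λI), which equals the number of Jordan blocks for λ):
  λ = -2: algebraic multiplicity = 4, geometric multiplicity = 3

Determining the block sizes for each eigenvalue:
  λ = -2: 3 blocks summing to 4 forces exactly one block of size 2 and the rest size 1 → block sizes [2, 1, 1]

Assembling the blocks gives a Jordan form
J =
  [-2,  1,  0,  0]
  [ 0, -2,  0,  0]
  [ 0,  0, -2,  0]
  [ 0,  0,  0, -2]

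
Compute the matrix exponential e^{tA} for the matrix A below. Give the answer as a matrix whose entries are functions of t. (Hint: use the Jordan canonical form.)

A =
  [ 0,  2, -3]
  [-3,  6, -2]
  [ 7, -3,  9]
e^{tA} =
  [-t^2*exp(5*t) - 5*t*exp(5*t) + exp(5*t), t^2*exp(5*t)/2 + 2*t*exp(5*t), -t^2*exp(5*t)/2 - 3*t*exp(5*t)]
  [-t^2*exp(5*t) - 3*t*exp(5*t), t^2*exp(5*t)/2 + t*exp(5*t) + exp(5*t), -t^2*exp(5*t)/2 - 2*t*exp(5*t)]
  [t^2*exp(5*t) + 7*t*exp(5*t), -t^2*exp(5*t)/2 - 3*t*exp(5*t), t^2*exp(5*t)/2 + 4*t*exp(5*t) + exp(5*t)]

Strategy: write A = P · J · P⁻¹ where J is a Jordan canonical form, so e^{tA} = P · e^{tJ} · P⁻¹, and e^{tJ} can be computed block-by-block.

A has Jordan form
J =
  [5, 1, 0]
  [0, 5, 1]
  [0, 0, 5]
(up to reordering of blocks).

Per-block formulas:
  For a 3×3 Jordan block J_3(5): exp(t · J_3(5)) = e^(5t)·(I + t·N + (t^2/2)·N^2), where N is the 3×3 nilpotent shift.

After assembling e^{tJ} and conjugating by P, we get:

e^{tA} =
  [-t^2*exp(5*t) - 5*t*exp(5*t) + exp(5*t), t^2*exp(5*t)/2 + 2*t*exp(5*t), -t^2*exp(5*t)/2 - 3*t*exp(5*t)]
  [-t^2*exp(5*t) - 3*t*exp(5*t), t^2*exp(5*t)/2 + t*exp(5*t) + exp(5*t), -t^2*exp(5*t)/2 - 2*t*exp(5*t)]
  [t^2*exp(5*t) + 7*t*exp(5*t), -t^2*exp(5*t)/2 - 3*t*exp(5*t), t^2*exp(5*t)/2 + 4*t*exp(5*t) + exp(5*t)]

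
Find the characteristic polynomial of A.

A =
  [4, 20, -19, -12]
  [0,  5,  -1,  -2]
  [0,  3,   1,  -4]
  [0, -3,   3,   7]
x^4 - 17*x^3 + 108*x^2 - 304*x + 320

Expanding det(x·I − A) (e.g. by cofactor expansion or by noting that A is similar to its Jordan form J, which has the same characteristic polynomial as A) gives
  χ_A(x) = x^4 - 17*x^3 + 108*x^2 - 304*x + 320
which factors as (x - 5)*(x - 4)^3. The eigenvalues (with algebraic multiplicities) are λ = 4 with multiplicity 3, λ = 5 with multiplicity 1.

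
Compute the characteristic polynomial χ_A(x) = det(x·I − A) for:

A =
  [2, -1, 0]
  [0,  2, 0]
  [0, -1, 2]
x^3 - 6*x^2 + 12*x - 8

Expanding det(x·I − A) (e.g. by cofactor expansion or by noting that A is similar to its Jordan form J, which has the same characteristic polynomial as A) gives
  χ_A(x) = x^3 - 6*x^2 + 12*x - 8
which factors as (x - 2)^3. The eigenvalues (with algebraic multiplicities) are λ = 2 with multiplicity 3.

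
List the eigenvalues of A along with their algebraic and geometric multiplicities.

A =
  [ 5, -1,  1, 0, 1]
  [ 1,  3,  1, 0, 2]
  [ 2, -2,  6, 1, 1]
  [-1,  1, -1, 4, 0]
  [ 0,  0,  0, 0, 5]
λ = 4: alg = 2, geom = 2; λ = 5: alg = 3, geom = 2

Step 1 — factor the characteristic polynomial to read off the algebraic multiplicities:
  χ_A(x) = (x - 5)^3*(x - 4)^2

Step 2 — compute geometric multiplicities via the rank-nullity identity g(λ) = n − rank(A − λI):
  rank(A − (4)·I) = 3, so dim ker(A − (4)·I) = n − 3 = 2
  rank(A − (5)·I) = 3, so dim ker(A − (5)·I) = n − 3 = 2

Summary:
  λ = 4: algebraic multiplicity = 2, geometric multiplicity = 2
  λ = 5: algebraic multiplicity = 3, geometric multiplicity = 2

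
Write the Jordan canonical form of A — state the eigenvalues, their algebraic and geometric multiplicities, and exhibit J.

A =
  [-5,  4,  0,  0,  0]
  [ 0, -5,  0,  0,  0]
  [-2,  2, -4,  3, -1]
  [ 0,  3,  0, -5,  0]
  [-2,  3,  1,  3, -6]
J_2(-5) ⊕ J_2(-5) ⊕ J_1(-5)

The characteristic polynomial is
  det(x·I − A) = x^5 + 25*x^4 + 250*x^3 + 1250*x^2 + 3125*x + 3125 = (x + 5)^5

Eigenvalues and multiplicities (the geometric multiplicity of λ is n − rank(A − λI), which equals the number of Jordan blocks for λ):
  λ = -5: algebraic multiplicity = 5, geometric multiplicity = 3

Determining the block sizes for each eigenvalue:
  λ = -5: with am = 5 and gm = 3, the partition is not yet determined (e.g. several partitions of 5 into 3 parts exist). Let N = A − (-5)·I. Computing rank(N^1) = 2, rank(N^2) = 0; the number of blocks of size ≥ j is rank(N^{j−1}) − rank(N^j), giving [3, 2]. So we have 2 block(s) of size 2, 1 block(s) of size 1 → block sizes [2, 2, 1]

Assembling the blocks gives a Jordan form
J =
  [-5,  1,  0,  0,  0]
  [ 0, -5,  0,  0,  0]
  [ 0,  0, -5,  1,  0]
  [ 0,  0,  0, -5,  0]
  [ 0,  0,  0,  0, -5]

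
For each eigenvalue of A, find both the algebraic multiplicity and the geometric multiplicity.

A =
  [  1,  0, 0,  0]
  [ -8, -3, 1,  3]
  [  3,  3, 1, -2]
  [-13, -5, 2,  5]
λ = 1: alg = 4, geom = 2

Step 1 — factor the characteristic polynomial to read off the algebraic multiplicities:
  χ_A(x) = (x - 1)^4

Step 2 — compute geometric multiplicities via the rank-nullity identity g(λ) = n − rank(A − λI):
  rank(A − (1)·I) = 2, so dim ker(A − (1)·I) = n − 2 = 2

Summary:
  λ = 1: algebraic multiplicity = 4, geometric multiplicity = 2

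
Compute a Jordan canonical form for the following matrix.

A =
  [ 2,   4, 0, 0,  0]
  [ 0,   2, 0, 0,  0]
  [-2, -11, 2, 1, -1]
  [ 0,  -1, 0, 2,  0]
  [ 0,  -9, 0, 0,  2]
J_2(2) ⊕ J_2(2) ⊕ J_1(2)

The characteristic polynomial is
  det(x·I − A) = x^5 - 10*x^4 + 40*x^3 - 80*x^2 + 80*x - 32 = (x - 2)^5

Eigenvalues and multiplicities (the geometric multiplicity of λ is n − rank(A − λI), which equals the number of Jordan blocks for λ):
  λ = 2: algebraic multiplicity = 5, geometric multiplicity = 3

Determining the block sizes for each eigenvalue:
  λ = 2: with am = 5 and gm = 3, the partition is not yet determined (e.g. several partitions of 5 into 3 parts exist). Let N = A − (2)·I. Computing rank(N^1) = 2, rank(N^2) = 0; the number of blocks of size ≥ j is rank(N^{j−1}) − rank(N^j), giving [3, 2]. So we have 2 block(s) of size 2, 1 block(s) of size 1 → block sizes [2, 2, 1]

Assembling the blocks gives a Jordan form
J =
  [2, 1, 0, 0, 0]
  [0, 2, 0, 0, 0]
  [0, 0, 2, 1, 0]
  [0, 0, 0, 2, 0]
  [0, 0, 0, 0, 2]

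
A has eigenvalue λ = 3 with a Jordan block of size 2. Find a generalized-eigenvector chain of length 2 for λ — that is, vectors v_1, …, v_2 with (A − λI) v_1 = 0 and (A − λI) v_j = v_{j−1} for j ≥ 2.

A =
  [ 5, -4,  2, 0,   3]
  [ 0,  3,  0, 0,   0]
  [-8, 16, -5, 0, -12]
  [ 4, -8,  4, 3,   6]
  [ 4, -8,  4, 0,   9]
A Jordan chain for λ = 3 of length 2:
v_1 = (2, 0, -8, 4, 4)ᵀ
v_2 = (1, 0, 0, 0, 0)ᵀ

Let N = A − (3)·I. We want v_2 with N^2 v_2 = 0 but N^1 v_2 ≠ 0; then v_{j-1} := N · v_j for j = 2, …, 2.

Pick v_2 = (1, 0, 0, 0, 0)ᵀ.
Then v_1 = N · v_2 = (2, 0, -8, 4, 4)ᵀ.

Sanity check: (A − (3)·I) v_1 = (0, 0, 0, 0, 0)ᵀ = 0. ✓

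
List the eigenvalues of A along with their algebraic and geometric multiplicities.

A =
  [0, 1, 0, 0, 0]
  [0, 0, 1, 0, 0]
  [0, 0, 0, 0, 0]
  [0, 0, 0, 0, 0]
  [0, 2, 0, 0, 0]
λ = 0: alg = 5, geom = 3

Step 1 — factor the characteristic polynomial to read off the algebraic multiplicities:
  χ_A(x) = x^5

Step 2 — compute geometric multiplicities via the rank-nullity identity g(λ) = n − rank(A − λI):
  rank(A − (0)·I) = 2, so dim ker(A − (0)·I) = n − 2 = 3

Summary:
  λ = 0: algebraic multiplicity = 5, geometric multiplicity = 3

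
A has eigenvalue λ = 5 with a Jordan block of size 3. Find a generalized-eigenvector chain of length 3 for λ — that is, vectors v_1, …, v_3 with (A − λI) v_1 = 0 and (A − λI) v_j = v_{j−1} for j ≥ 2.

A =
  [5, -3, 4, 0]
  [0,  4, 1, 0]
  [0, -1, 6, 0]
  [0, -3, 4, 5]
A Jordan chain for λ = 5 of length 3:
v_1 = (-1, 0, 0, -1)ᵀ
v_2 = (-3, -1, -1, -3)ᵀ
v_3 = (0, 1, 0, 0)ᵀ

Let N = A − (5)·I. We want v_3 with N^3 v_3 = 0 but N^2 v_3 ≠ 0; then v_{j-1} := N · v_j for j = 3, …, 2.

Pick v_3 = (0, 1, 0, 0)ᵀ.
Then v_2 = N · v_3 = (-3, -1, -1, -3)ᵀ.
Then v_1 = N · v_2 = (-1, 0, 0, -1)ᵀ.

Sanity check: (A − (5)·I) v_1 = (0, 0, 0, 0)ᵀ = 0. ✓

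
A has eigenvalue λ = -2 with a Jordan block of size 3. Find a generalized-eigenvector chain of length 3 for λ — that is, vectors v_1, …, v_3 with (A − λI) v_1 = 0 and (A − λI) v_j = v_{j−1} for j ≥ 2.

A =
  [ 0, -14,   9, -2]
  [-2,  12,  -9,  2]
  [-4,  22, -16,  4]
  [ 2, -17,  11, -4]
A Jordan chain for λ = -2 of length 3:
v_1 = (-8, 8, 12, -10)ᵀ
v_2 = (2, -2, -4, 2)ᵀ
v_3 = (1, 0, 0, 0)ᵀ

Let N = A − (-2)·I. We want v_3 with N^3 v_3 = 0 but N^2 v_3 ≠ 0; then v_{j-1} := N · v_j for j = 3, …, 2.

Pick v_3 = (1, 0, 0, 0)ᵀ.
Then v_2 = N · v_3 = (2, -2, -4, 2)ᵀ.
Then v_1 = N · v_2 = (-8, 8, 12, -10)ᵀ.

Sanity check: (A − (-2)·I) v_1 = (0, 0, 0, 0)ᵀ = 0. ✓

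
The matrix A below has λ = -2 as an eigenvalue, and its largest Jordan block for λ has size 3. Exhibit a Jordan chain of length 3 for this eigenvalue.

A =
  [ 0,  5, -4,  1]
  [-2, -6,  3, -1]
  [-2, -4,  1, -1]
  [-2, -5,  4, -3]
A Jordan chain for λ = -2 of length 3:
v_1 = (1, -1, -1, -1)ᵀ
v_2 = (5, -4, -4, -5)ᵀ
v_3 = (0, 1, 0, 0)ᵀ

Let N = A − (-2)·I. We want v_3 with N^3 v_3 = 0 but N^2 v_3 ≠ 0; then v_{j-1} := N · v_j for j = 3, …, 2.

Pick v_3 = (0, 1, 0, 0)ᵀ.
Then v_2 = N · v_3 = (5, -4, -4, -5)ᵀ.
Then v_1 = N · v_2 = (1, -1, -1, -1)ᵀ.

Sanity check: (A − (-2)·I) v_1 = (0, 0, 0, 0)ᵀ = 0. ✓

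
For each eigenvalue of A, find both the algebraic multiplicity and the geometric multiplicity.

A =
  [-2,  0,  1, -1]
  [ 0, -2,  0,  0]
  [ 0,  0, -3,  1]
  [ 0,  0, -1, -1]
λ = -2: alg = 4, geom = 3

Step 1 — factor the characteristic polynomial to read off the algebraic multiplicities:
  χ_A(x) = (x + 2)^4

Step 2 — compute geometric multiplicities via the rank-nullity identity g(λ) = n − rank(A − λI):
  rank(A − (-2)·I) = 1, so dim ker(A − (-2)·I) = n − 1 = 3

Summary:
  λ = -2: algebraic multiplicity = 4, geometric multiplicity = 3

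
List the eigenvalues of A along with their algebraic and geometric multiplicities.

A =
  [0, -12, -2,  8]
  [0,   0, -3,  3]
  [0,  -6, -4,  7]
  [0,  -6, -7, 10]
λ = 0: alg = 2, geom = 2; λ = 3: alg = 2, geom = 1

Step 1 — factor the characteristic polynomial to read off the algebraic multiplicities:
  χ_A(x) = x^2*(x - 3)^2

Step 2 — compute geometric multiplicities via the rank-nullity identity g(λ) = n − rank(A − λI):
  rank(A − (0)·I) = 2, so dim ker(A − (0)·I) = n − 2 = 2
  rank(A − (3)·I) = 3, so dim ker(A − (3)·I) = n − 3 = 1

Summary:
  λ = 0: algebraic multiplicity = 2, geometric multiplicity = 2
  λ = 3: algebraic multiplicity = 2, geometric multiplicity = 1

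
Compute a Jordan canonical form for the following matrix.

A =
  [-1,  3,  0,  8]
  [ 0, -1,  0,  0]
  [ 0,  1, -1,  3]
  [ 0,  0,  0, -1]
J_2(-1) ⊕ J_2(-1)

The characteristic polynomial is
  det(x·I − A) = x^4 + 4*x^3 + 6*x^2 + 4*x + 1 = (x + 1)^4

Eigenvalues and multiplicities (the geometric multiplicity of λ is n − rank(A − λI), which equals the number of Jordan blocks for λ):
  λ = -1: algebraic multiplicity = 4, geometric multiplicity = 2

Determining the block sizes for each eigenvalue:
  λ = -1: with am = 4 and gm = 2, the partition is not yet determined (e.g. several partitions of 4 into 2 parts exist). Let N = A − (-1)·I. Computing rank(N^1) = 2, rank(N^2) = 0; the number of blocks of size ≥ j is rank(N^{j−1}) − rank(N^j), giving [2, 2]. So we have 2 block(s) of size 2 → block sizes [2, 2]

Assembling the blocks gives a Jordan form
J =
  [-1,  1,  0,  0]
  [ 0, -1,  0,  0]
  [ 0,  0, -1,  1]
  [ 0,  0,  0, -1]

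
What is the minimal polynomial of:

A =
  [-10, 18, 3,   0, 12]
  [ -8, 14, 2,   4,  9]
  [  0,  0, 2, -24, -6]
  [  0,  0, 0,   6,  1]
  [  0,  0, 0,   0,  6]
x^4 - 16*x^3 + 88*x^2 - 192*x + 144

The characteristic polynomial is χ_A(x) = (x - 6)^2*(x - 2)^3, so the eigenvalues are known. The minimal polynomial is
  m_A(x) = Π_λ (x − λ)^{k_λ}
where k_λ is the size of the *largest* Jordan block for λ (equivalently, the smallest k with (A − λI)^k v = 0 for every generalised eigenvector v of λ).

  λ = 2: largest Jordan block has size 2, contributing (x − 2)^2
  λ = 6: largest Jordan block has size 2, contributing (x − 6)^2

So m_A(x) = (x - 6)^2*(x - 2)^2 = x^4 - 16*x^3 + 88*x^2 - 192*x + 144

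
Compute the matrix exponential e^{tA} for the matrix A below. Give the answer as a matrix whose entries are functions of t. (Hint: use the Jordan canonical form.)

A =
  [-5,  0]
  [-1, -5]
e^{tA} =
  [exp(-5*t), 0]
  [-t*exp(-5*t), exp(-5*t)]

Strategy: write A = P · J · P⁻¹ where J is a Jordan canonical form, so e^{tA} = P · e^{tJ} · P⁻¹, and e^{tJ} can be computed block-by-block.

A has Jordan form
J =
  [-5,  1]
  [ 0, -5]
(up to reordering of blocks).

Per-block formulas:
  For a 2×2 Jordan block J_2(-5): exp(t · J_2(-5)) = e^(-5t)·(I + t·N), where N is the 2×2 nilpotent shift.

After assembling e^{tJ} and conjugating by P, we get:

e^{tA} =
  [exp(-5*t), 0]
  [-t*exp(-5*t), exp(-5*t)]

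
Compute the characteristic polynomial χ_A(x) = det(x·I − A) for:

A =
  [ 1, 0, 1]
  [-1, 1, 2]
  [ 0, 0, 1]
x^3 - 3*x^2 + 3*x - 1

Expanding det(x·I − A) (e.g. by cofactor expansion or by noting that A is similar to its Jordan form J, which has the same characteristic polynomial as A) gives
  χ_A(x) = x^3 - 3*x^2 + 3*x - 1
which factors as (x - 1)^3. The eigenvalues (with algebraic multiplicities) are λ = 1 with multiplicity 3.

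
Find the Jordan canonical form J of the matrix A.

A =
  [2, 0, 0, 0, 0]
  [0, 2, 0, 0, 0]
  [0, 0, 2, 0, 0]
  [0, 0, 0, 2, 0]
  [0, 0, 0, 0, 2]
J_1(2) ⊕ J_1(2) ⊕ J_1(2) ⊕ J_1(2) ⊕ J_1(2)

The characteristic polynomial is
  det(x·I − A) = x^5 - 10*x^4 + 40*x^3 - 80*x^2 + 80*x - 32 = (x - 2)^5

Eigenvalues and multiplicities (the geometric multiplicity of λ is n − rank(A − λI), which equals the number of Jordan blocks for λ):
  λ = 2: algebraic multiplicity = 5, geometric multiplicity = 5

Determining the block sizes for each eigenvalue:
  λ = 2: gm = am = 5, so every block has size 1 → block sizes [1, 1, 1, 1, 1]

Assembling the blocks gives a Jordan form
J =
  [2, 0, 0, 0, 0]
  [0, 2, 0, 0, 0]
  [0, 0, 2, 0, 0]
  [0, 0, 0, 2, 0]
  [0, 0, 0, 0, 2]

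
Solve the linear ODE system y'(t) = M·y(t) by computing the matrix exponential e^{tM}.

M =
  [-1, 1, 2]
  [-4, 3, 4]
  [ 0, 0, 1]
e^{tM} =
  [-2*t*exp(t) + exp(t), t*exp(t), 2*t*exp(t)]
  [-4*t*exp(t), 2*t*exp(t) + exp(t), 4*t*exp(t)]
  [0, 0, exp(t)]

Strategy: write M = P · J · P⁻¹ where J is a Jordan canonical form, so e^{tM} = P · e^{tJ} · P⁻¹, and e^{tJ} can be computed block-by-block.

M has Jordan form
J =
  [1, 1, 0]
  [0, 1, 0]
  [0, 0, 1]
(up to reordering of blocks).

Per-block formulas:
  For a 2×2 Jordan block J_2(1): exp(t · J_2(1)) = e^(1t)·(I + t·N), where N is the 2×2 nilpotent shift.
  For a 1×1 block at λ = 1: exp(t · [1]) = [e^(1t)].

After assembling e^{tJ} and conjugating by P, we get:

e^{tM} =
  [-2*t*exp(t) + exp(t), t*exp(t), 2*t*exp(t)]
  [-4*t*exp(t), 2*t*exp(t) + exp(t), 4*t*exp(t)]
  [0, 0, exp(t)]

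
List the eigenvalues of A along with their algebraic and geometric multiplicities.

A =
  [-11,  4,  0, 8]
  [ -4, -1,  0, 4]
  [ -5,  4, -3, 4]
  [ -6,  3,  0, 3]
λ = -3: alg = 4, geom = 2

Step 1 — factor the characteristic polynomial to read off the algebraic multiplicities:
  χ_A(x) = (x + 3)^4

Step 2 — compute geometric multiplicities via the rank-nullity identity g(λ) = n − rank(A − λI):
  rank(A − (-3)·I) = 2, so dim ker(A − (-3)·I) = n − 2 = 2

Summary:
  λ = -3: algebraic multiplicity = 4, geometric multiplicity = 2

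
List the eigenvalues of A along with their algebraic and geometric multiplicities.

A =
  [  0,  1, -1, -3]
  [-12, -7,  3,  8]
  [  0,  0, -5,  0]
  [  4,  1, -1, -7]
λ = -5: alg = 3, geom = 1; λ = -4: alg = 1, geom = 1

Step 1 — factor the characteristic polynomial to read off the algebraic multiplicities:
  χ_A(x) = (x + 4)*(x + 5)^3

Step 2 — compute geometric multiplicities via the rank-nullity identity g(λ) = n − rank(A − λI):
  rank(A − (-5)·I) = 3, so dim ker(A − (-5)·I) = n − 3 = 1
  rank(A − (-4)·I) = 3, so dim ker(A − (-4)·I) = n − 3 = 1

Summary:
  λ = -5: algebraic multiplicity = 3, geometric multiplicity = 1
  λ = -4: algebraic multiplicity = 1, geometric multiplicity = 1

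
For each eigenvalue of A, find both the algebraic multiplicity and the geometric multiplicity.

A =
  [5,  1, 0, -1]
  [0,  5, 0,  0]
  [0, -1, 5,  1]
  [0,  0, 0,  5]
λ = 5: alg = 4, geom = 3

Step 1 — factor the characteristic polynomial to read off the algebraic multiplicities:
  χ_A(x) = (x - 5)^4

Step 2 — compute geometric multiplicities via the rank-nullity identity g(λ) = n − rank(A − λI):
  rank(A − (5)·I) = 1, so dim ker(A − (5)·I) = n − 1 = 3

Summary:
  λ = 5: algebraic multiplicity = 4, geometric multiplicity = 3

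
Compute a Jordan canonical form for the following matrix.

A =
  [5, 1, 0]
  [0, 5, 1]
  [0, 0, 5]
J_3(5)

The characteristic polynomial is
  det(x·I − A) = x^3 - 15*x^2 + 75*x - 125 = (x - 5)^3

Eigenvalues and multiplicities (the geometric multiplicity of λ is n − rank(A − λI), which equals the number of Jordan blocks for λ):
  λ = 5: algebraic multiplicity = 3, geometric multiplicity = 1

Determining the block sizes for each eigenvalue:
  λ = 5: one block (gm = 1), so the single block has size am = 3 → block sizes [3]

Assembling the blocks gives a Jordan form
J =
  [5, 1, 0]
  [0, 5, 1]
  [0, 0, 5]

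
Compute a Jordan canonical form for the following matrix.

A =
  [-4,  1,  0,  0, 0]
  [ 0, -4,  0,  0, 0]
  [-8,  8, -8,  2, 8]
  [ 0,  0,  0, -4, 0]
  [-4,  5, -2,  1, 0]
J_2(-4) ⊕ J_2(-4) ⊕ J_1(-4)

The characteristic polynomial is
  det(x·I − A) = x^5 + 20*x^4 + 160*x^3 + 640*x^2 + 1280*x + 1024 = (x + 4)^5

Eigenvalues and multiplicities (the geometric multiplicity of λ is n − rank(A − λI), which equals the number of Jordan blocks for λ):
  λ = -4: algebraic multiplicity = 5, geometric multiplicity = 3

Determining the block sizes for each eigenvalue:
  λ = -4: with am = 5 and gm = 3, the partition is not yet determined (e.g. several partitions of 5 into 3 parts exist). Let N = A − (-4)·I. Computing rank(N^1) = 2, rank(N^2) = 0; the number of blocks of size ≥ j is rank(N^{j−1}) − rank(N^j), giving [3, 2]. So we have 2 block(s) of size 2, 1 block(s) of size 1 → block sizes [2, 2, 1]

Assembling the blocks gives a Jordan form
J =
  [-4,  1,  0,  0,  0]
  [ 0, -4,  0,  0,  0]
  [ 0,  0, -4,  1,  0]
  [ 0,  0,  0, -4,  0]
  [ 0,  0,  0,  0, -4]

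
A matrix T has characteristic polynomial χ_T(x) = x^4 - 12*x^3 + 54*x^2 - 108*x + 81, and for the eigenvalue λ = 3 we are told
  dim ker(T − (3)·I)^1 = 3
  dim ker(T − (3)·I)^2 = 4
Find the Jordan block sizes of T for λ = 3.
Block sizes for λ = 3: [2, 1, 1]

From the dimensions of kernels of powers, the number of Jordan blocks of size at least j is d_j − d_{j−1} where d_j = dim ker(N^j) (with d_0 = 0). Computing the differences gives [3, 1].
The number of blocks of size exactly k is (#blocks of size ≥ k) − (#blocks of size ≥ k + 1), so the partition is: 2 block(s) of size 1, 1 block(s) of size 2.
In nonincreasing order the block sizes are [2, 1, 1].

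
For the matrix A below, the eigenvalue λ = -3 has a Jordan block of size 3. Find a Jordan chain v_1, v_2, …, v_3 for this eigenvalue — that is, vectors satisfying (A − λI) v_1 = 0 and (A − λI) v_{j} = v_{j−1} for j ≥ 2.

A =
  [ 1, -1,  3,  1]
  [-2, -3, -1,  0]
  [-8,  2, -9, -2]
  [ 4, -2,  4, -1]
A Jordan chain for λ = -3 of length 3:
v_1 = (-2, 0, 4, -4)ᵀ
v_2 = (4, -2, -8, 4)ᵀ
v_3 = (1, 0, 0, 0)ᵀ

Let N = A − (-3)·I. We want v_3 with N^3 v_3 = 0 but N^2 v_3 ≠ 0; then v_{j-1} := N · v_j for j = 3, …, 2.

Pick v_3 = (1, 0, 0, 0)ᵀ.
Then v_2 = N · v_3 = (4, -2, -8, 4)ᵀ.
Then v_1 = N · v_2 = (-2, 0, 4, -4)ᵀ.

Sanity check: (A − (-3)·I) v_1 = (0, 0, 0, 0)ᵀ = 0. ✓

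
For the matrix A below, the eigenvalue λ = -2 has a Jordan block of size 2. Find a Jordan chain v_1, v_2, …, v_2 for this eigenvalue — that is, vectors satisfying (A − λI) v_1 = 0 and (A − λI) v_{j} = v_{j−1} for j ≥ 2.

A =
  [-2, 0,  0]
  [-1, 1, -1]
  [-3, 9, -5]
A Jordan chain for λ = -2 of length 2:
v_1 = (0, -1, -3)ᵀ
v_2 = (1, 0, 0)ᵀ

Let N = A − (-2)·I. We want v_2 with N^2 v_2 = 0 but N^1 v_2 ≠ 0; then v_{j-1} := N · v_j for j = 2, …, 2.

Pick v_2 = (1, 0, 0)ᵀ.
Then v_1 = N · v_2 = (0, -1, -3)ᵀ.

Sanity check: (A − (-2)·I) v_1 = (0, 0, 0)ᵀ = 0. ✓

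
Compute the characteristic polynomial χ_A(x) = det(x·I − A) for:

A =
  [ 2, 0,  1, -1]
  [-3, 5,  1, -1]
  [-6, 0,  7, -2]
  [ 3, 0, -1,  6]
x^4 - 20*x^3 + 150*x^2 - 500*x + 625

Expanding det(x·I − A) (e.g. by cofactor expansion or by noting that A is similar to its Jordan form J, which has the same characteristic polynomial as A) gives
  χ_A(x) = x^4 - 20*x^3 + 150*x^2 - 500*x + 625
which factors as (x - 5)^4. The eigenvalues (with algebraic multiplicities) are λ = 5 with multiplicity 4.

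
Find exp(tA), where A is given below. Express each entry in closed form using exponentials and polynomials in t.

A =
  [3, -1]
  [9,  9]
e^{tA} =
  [-3*t*exp(6*t) + exp(6*t), -t*exp(6*t)]
  [9*t*exp(6*t), 3*t*exp(6*t) + exp(6*t)]

Strategy: write A = P · J · P⁻¹ where J is a Jordan canonical form, so e^{tA} = P · e^{tJ} · P⁻¹, and e^{tJ} can be computed block-by-block.

A has Jordan form
J =
  [6, 1]
  [0, 6]
(up to reordering of blocks).

Per-block formulas:
  For a 2×2 Jordan block J_2(6): exp(t · J_2(6)) = e^(6t)·(I + t·N), where N is the 2×2 nilpotent shift.

After assembling e^{tJ} and conjugating by P, we get:

e^{tA} =
  [-3*t*exp(6*t) + exp(6*t), -t*exp(6*t)]
  [9*t*exp(6*t), 3*t*exp(6*t) + exp(6*t)]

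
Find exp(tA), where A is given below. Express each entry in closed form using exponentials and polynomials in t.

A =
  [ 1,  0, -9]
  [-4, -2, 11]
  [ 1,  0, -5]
e^{tA} =
  [3*t*exp(-2*t) + exp(-2*t), 0, -9*t*exp(-2*t)]
  [-t^2*exp(-2*t)/2 - 4*t*exp(-2*t), exp(-2*t), 3*t^2*exp(-2*t)/2 + 11*t*exp(-2*t)]
  [t*exp(-2*t), 0, -3*t*exp(-2*t) + exp(-2*t)]

Strategy: write A = P · J · P⁻¹ where J is a Jordan canonical form, so e^{tA} = P · e^{tJ} · P⁻¹, and e^{tJ} can be computed block-by-block.

A has Jordan form
J =
  [-2,  1,  0]
  [ 0, -2,  1]
  [ 0,  0, -2]
(up to reordering of blocks).

Per-block formulas:
  For a 3×3 Jordan block J_3(-2): exp(t · J_3(-2)) = e^(-2t)·(I + t·N + (t^2/2)·N^2), where N is the 3×3 nilpotent shift.

After assembling e^{tJ} and conjugating by P, we get:

e^{tA} =
  [3*t*exp(-2*t) + exp(-2*t), 0, -9*t*exp(-2*t)]
  [-t^2*exp(-2*t)/2 - 4*t*exp(-2*t), exp(-2*t), 3*t^2*exp(-2*t)/2 + 11*t*exp(-2*t)]
  [t*exp(-2*t), 0, -3*t*exp(-2*t) + exp(-2*t)]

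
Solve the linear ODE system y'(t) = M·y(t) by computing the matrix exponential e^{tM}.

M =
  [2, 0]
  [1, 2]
e^{tM} =
  [exp(2*t), 0]
  [t*exp(2*t), exp(2*t)]

Strategy: write M = P · J · P⁻¹ where J is a Jordan canonical form, so e^{tM} = P · e^{tJ} · P⁻¹, and e^{tJ} can be computed block-by-block.

M has Jordan form
J =
  [2, 1]
  [0, 2]
(up to reordering of blocks).

Per-block formulas:
  For a 2×2 Jordan block J_2(2): exp(t · J_2(2)) = e^(2t)·(I + t·N), where N is the 2×2 nilpotent shift.

After assembling e^{tJ} and conjugating by P, we get:

e^{tM} =
  [exp(2*t), 0]
  [t*exp(2*t), exp(2*t)]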